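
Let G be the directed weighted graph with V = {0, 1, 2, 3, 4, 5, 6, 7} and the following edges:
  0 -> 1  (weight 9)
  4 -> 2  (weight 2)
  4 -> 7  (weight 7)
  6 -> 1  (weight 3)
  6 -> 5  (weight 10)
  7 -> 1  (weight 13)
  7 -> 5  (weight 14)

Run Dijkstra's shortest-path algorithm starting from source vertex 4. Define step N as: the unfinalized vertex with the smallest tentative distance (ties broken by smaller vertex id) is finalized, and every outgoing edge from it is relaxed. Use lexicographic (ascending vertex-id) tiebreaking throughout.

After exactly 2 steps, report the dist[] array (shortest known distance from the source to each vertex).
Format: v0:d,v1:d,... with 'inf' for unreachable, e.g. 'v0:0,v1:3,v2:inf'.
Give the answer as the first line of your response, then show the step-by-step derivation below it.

v0:inf,v1:inf,v2:2,v3:inf,v4:0,v5:inf,v6:inf,v7:7

step 1: dist = v0:inf,v1:inf,v2:2,v3:inf,v4:0,v5:inf,v6:inf,v7:7
step 2: dist = v0:inf,v1:inf,v2:2,v3:inf,v4:0,v5:inf,v6:inf,v7:7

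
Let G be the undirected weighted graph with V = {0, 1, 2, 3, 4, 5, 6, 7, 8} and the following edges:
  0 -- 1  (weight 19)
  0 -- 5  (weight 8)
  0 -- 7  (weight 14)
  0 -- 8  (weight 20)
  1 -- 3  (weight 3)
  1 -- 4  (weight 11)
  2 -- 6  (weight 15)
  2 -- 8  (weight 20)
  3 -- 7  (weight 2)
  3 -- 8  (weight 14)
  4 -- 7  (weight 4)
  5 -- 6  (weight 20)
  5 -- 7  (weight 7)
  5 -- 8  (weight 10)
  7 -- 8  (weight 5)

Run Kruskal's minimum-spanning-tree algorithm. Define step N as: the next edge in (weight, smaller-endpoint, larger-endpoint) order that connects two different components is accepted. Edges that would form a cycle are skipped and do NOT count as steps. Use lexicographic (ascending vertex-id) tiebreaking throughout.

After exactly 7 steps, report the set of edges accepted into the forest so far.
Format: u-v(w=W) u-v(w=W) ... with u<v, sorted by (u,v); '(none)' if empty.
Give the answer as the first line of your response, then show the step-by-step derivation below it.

0-5(w=8) 1-3(w=3) 2-6(w=15) 3-7(w=2) 4-7(w=4) 5-7(w=7) 7-8(w=5)

step 1: add edge 3-7 (w=2); MST = {3-7(w=2)}
step 2: add edge 1-3 (w=3); MST = {1-3(w=3) 3-7(w=2)}
step 3: add edge 4-7 (w=4); MST = {1-3(w=3) 3-7(w=2) 4-7(w=4)}
step 4: add edge 7-8 (w=5); MST = {1-3(w=3) 3-7(w=2) 4-7(w=4) 7-8(w=5)}
step 5: add edge 5-7 (w=7); MST = {1-3(w=3) 3-7(w=2) 4-7(w=4) 5-7(w=7) 7-8(w=5)}
step 6: add edge 0-5 (w=8); MST = {0-5(w=8) 1-3(w=3) 3-7(w=2) 4-7(w=4) 5-7(w=7) 7-8(w=5)}
step 7: add edge 2-6 (w=15); MST = {0-5(w=8) 1-3(w=3) 2-6(w=15) 3-7(w=2) 4-7(w=4) 5-7(w=7) 7-8(w=5)}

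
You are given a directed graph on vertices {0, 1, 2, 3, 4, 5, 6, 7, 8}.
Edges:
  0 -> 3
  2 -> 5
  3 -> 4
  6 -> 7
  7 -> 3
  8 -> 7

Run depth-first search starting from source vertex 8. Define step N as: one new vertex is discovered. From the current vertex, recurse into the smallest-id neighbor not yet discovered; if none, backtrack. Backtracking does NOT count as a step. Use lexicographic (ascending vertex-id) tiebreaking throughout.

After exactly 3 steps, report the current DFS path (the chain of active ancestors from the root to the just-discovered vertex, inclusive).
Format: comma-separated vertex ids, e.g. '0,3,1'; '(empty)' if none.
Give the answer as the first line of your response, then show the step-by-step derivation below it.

8,7,3

step 1: discover 8; path=8; order=8
step 2: discover 7; path=8>7; order=8,7
step 3: discover 3; path=8>7>3; order=8,7,3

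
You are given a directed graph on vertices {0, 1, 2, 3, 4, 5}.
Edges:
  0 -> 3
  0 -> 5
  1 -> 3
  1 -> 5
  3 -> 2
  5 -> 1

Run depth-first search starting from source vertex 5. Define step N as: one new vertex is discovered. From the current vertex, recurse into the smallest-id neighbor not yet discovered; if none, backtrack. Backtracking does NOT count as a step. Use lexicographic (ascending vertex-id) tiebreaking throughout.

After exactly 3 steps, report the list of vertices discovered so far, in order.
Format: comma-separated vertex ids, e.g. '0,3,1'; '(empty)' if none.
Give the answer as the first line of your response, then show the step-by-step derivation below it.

5,1,3

step 1: discover 5; path=5; order=5
step 2: discover 1; path=5>1; order=5,1
step 3: discover 3; path=5>1>3; order=5,1,3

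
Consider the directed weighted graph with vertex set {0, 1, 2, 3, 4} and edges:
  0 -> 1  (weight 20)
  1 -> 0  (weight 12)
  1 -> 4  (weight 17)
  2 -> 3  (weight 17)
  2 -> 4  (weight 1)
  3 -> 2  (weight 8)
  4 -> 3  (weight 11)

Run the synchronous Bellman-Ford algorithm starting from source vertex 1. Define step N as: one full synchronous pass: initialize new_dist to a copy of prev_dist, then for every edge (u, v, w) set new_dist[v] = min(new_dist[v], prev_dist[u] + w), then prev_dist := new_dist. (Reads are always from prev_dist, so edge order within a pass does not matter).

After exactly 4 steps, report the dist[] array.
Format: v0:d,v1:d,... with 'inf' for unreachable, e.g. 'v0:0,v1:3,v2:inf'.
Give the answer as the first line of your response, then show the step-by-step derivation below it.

v0:12,v1:0,v2:36,v3:28,v4:17

step 1: dist = v0:12,v1:0,v2:inf,v3:inf,v4:17
step 2: dist = v0:12,v1:0,v2:inf,v3:28,v4:17
step 3: dist = v0:12,v1:0,v2:36,v3:28,v4:17
step 4: dist = v0:12,v1:0,v2:36,v3:28,v4:17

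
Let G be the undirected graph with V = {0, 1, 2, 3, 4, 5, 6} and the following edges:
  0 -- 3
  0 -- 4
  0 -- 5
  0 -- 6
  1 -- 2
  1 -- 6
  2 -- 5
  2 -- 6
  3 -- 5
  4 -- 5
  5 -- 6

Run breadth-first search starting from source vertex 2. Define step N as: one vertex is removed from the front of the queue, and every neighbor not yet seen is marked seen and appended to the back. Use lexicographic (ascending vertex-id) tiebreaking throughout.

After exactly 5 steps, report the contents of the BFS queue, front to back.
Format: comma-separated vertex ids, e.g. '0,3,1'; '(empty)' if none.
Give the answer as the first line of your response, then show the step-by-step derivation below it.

3,4

step 1: dequeue 2; queue=[1,5,6]; order=2
step 2: dequeue 1; queue=[5,6]; order=2,1
step 3: dequeue 5; queue=[6,0,3,4]; order=2,1,5
step 4: dequeue 6; queue=[0,3,4]; order=2,1,5,6
step 5: dequeue 0; queue=[3,4]; order=2,1,5,6,0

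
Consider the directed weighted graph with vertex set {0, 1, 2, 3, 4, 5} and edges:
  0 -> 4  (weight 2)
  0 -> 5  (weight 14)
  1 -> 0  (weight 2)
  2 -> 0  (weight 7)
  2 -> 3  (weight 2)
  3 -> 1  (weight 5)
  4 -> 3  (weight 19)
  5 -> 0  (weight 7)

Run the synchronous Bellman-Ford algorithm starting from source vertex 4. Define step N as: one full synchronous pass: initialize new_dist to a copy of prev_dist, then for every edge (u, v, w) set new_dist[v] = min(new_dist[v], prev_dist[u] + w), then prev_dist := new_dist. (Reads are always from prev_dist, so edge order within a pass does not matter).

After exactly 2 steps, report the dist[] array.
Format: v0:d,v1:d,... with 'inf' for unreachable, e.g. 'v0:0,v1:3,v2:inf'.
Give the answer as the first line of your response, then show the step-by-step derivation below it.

v0:inf,v1:24,v2:inf,v3:19,v4:0,v5:inf

step 1: dist = v0:inf,v1:inf,v2:inf,v3:19,v4:0,v5:inf
step 2: dist = v0:inf,v1:24,v2:inf,v3:19,v4:0,v5:inf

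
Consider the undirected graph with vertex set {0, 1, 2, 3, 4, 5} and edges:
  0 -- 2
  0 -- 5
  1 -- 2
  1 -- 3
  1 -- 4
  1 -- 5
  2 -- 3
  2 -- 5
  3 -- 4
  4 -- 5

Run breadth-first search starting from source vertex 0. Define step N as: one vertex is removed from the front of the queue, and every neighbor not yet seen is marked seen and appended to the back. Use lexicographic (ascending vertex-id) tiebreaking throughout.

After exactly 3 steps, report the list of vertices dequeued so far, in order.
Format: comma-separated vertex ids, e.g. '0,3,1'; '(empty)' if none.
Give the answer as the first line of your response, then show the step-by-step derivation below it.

0,2,5

step 1: dequeue 0; queue=[2,5]; order=0
step 2: dequeue 2; queue=[5,1,3]; order=0,2
step 3: dequeue 5; queue=[1,3,4]; order=0,2,5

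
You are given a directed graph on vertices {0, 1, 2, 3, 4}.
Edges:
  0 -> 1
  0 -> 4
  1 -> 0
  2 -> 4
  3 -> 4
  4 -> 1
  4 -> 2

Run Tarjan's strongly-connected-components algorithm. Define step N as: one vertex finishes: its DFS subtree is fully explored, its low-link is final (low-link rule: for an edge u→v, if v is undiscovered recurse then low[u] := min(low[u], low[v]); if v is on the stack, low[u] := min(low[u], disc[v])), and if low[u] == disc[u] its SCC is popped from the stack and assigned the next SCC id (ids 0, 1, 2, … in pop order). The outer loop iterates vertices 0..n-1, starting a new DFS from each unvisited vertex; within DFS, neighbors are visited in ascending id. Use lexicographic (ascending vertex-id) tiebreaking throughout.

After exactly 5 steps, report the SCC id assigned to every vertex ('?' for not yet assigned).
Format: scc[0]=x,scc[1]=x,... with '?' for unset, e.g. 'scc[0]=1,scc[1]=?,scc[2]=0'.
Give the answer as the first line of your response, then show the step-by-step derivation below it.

scc[0]=0,scc[1]=0,scc[2]=0,scc[3]=1,scc[4]=0

step 1: low=(low[0]=0,low[1]=0,low[2]=?,low[3]=?,low[4]=?); scc=(scc[0]=?,scc[1]=?,scc[2]=?,scc[3]=?,scc[4]=?)
step 2: low=(low[0]=0,low[1]=0,low[2]=2,low[3]=?,low[4]=1); scc=(scc[0]=?,scc[1]=?,scc[2]=?,scc[3]=?,scc[4]=?)
step 3: low=(low[0]=0,low[1]=0,low[2]=2,low[3]=?,low[4]=1); scc=(scc[0]=?,scc[1]=?,scc[2]=?,scc[3]=?,scc[4]=?)
step 4: low=(low[0]=0,low[1]=0,low[2]=2,low[3]=?,low[4]=1); scc=(scc[0]=0,scc[1]=0,scc[2]=0,scc[3]=?,scc[4]=0)
step 5: low=(low[0]=0,low[1]=0,low[2]=2,low[3]=4,low[4]=1); scc=(scc[0]=0,scc[1]=0,scc[2]=0,scc[3]=1,scc[4]=0)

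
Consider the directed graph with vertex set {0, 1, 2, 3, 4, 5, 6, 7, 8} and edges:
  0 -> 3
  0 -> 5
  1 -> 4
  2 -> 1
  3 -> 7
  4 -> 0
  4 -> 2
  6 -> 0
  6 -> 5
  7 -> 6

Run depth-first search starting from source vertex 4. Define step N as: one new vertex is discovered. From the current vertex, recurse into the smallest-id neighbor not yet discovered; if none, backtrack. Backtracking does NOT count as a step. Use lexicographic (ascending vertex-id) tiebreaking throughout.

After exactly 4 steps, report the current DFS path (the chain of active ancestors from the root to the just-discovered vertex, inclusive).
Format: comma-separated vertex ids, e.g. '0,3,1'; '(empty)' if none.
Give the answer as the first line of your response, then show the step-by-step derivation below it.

4,0,3,7

step 1: discover 4; path=4; order=4
step 2: discover 0; path=4>0; order=4,0
step 3: discover 3; path=4>0>3; order=4,0,3
step 4: discover 7; path=4>0>3>7; order=4,0,3,7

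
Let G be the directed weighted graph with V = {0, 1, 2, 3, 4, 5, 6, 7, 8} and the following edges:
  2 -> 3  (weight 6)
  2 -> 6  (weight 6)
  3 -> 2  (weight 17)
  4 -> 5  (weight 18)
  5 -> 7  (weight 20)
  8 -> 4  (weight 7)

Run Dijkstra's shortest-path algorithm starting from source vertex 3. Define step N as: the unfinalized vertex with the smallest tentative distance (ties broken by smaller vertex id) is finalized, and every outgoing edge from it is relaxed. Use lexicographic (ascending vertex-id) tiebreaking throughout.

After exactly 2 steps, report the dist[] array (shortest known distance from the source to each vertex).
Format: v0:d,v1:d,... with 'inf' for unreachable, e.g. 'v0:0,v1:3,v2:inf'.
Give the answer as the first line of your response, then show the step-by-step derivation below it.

v0:inf,v1:inf,v2:17,v3:0,v4:inf,v5:inf,v6:23,v7:inf,v8:inf

step 1: dist = v0:inf,v1:inf,v2:17,v3:0,v4:inf,v5:inf,v6:inf,v7:inf,v8:inf
step 2: dist = v0:inf,v1:inf,v2:17,v3:0,v4:inf,v5:inf,v6:23,v7:inf,v8:inf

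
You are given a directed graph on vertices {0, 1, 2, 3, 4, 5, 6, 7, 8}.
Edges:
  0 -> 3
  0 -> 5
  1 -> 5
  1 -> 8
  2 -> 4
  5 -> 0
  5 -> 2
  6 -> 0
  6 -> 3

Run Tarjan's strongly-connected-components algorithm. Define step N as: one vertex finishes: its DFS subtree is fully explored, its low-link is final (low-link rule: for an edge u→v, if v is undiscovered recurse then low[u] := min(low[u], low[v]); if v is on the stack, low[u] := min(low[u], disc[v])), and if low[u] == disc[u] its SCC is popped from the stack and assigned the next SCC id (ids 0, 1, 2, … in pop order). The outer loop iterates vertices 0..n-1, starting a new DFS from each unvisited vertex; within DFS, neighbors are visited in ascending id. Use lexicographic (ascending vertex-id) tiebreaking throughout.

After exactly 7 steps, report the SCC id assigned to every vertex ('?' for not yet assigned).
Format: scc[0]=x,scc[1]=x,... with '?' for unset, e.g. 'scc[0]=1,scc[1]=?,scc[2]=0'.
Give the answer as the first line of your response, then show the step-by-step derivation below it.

scc[0]=3,scc[1]=5,scc[2]=2,scc[3]=0,scc[4]=1,scc[5]=3,scc[6]=?,scc[7]=?,scc[8]=4

step 1: low=(low[0]=0,low[1]=?,low[2]=?,low[3]=1,low[4]=?,low[5]=?,low[6]=?,low[7]=?,low[8]=?); scc=(scc[0]=?,scc[1]=?,scc[2]=?,scc[3]=0,scc[4]=?,scc[5]=?,scc[6]=?,scc[7]=?,scc[8]=?)
step 2: low=(low[0]=0,low[1]=?,low[2]=3,low[3]=1,low[4]=4,low[5]=0,low[6]=?,low[7]=?,low[8]=?); scc=(scc[0]=?,scc[1]=?,scc[2]=?,scc[3]=0,scc[4]=1,scc[5]=?,scc[6]=?,scc[7]=?,scc[8]=?)
step 3: low=(low[0]=0,low[1]=?,low[2]=3,low[3]=1,low[4]=4,low[5]=0,low[6]=?,low[7]=?,low[8]=?); scc=(scc[0]=?,scc[1]=?,scc[2]=2,scc[3]=0,scc[4]=1,scc[5]=?,scc[6]=?,scc[7]=?,scc[8]=?)
step 4: low=(low[0]=0,low[1]=?,low[2]=3,low[3]=1,low[4]=4,low[5]=0,low[6]=?,low[7]=?,low[8]=?); scc=(scc[0]=?,scc[1]=?,scc[2]=2,scc[3]=0,scc[4]=1,scc[5]=?,scc[6]=?,scc[7]=?,scc[8]=?)
step 5: low=(low[0]=0,low[1]=?,low[2]=3,low[3]=1,low[4]=4,low[5]=0,low[6]=?,low[7]=?,low[8]=?); scc=(scc[0]=3,scc[1]=?,scc[2]=2,scc[3]=0,scc[4]=1,scc[5]=3,scc[6]=?,scc[7]=?,scc[8]=?)
step 6: low=(low[0]=0,low[1]=5,low[2]=3,low[3]=1,low[4]=4,low[5]=0,low[6]=?,low[7]=?,low[8]=6); scc=(scc[0]=3,scc[1]=?,scc[2]=2,scc[3]=0,scc[4]=1,scc[5]=3,scc[6]=?,scc[7]=?,scc[8]=4)
step 7: low=(low[0]=0,low[1]=5,low[2]=3,low[3]=1,low[4]=4,low[5]=0,low[6]=?,low[7]=?,low[8]=6); scc=(scc[0]=3,scc[1]=5,scc[2]=2,scc[3]=0,scc[4]=1,scc[5]=3,scc[6]=?,scc[7]=?,scc[8]=4)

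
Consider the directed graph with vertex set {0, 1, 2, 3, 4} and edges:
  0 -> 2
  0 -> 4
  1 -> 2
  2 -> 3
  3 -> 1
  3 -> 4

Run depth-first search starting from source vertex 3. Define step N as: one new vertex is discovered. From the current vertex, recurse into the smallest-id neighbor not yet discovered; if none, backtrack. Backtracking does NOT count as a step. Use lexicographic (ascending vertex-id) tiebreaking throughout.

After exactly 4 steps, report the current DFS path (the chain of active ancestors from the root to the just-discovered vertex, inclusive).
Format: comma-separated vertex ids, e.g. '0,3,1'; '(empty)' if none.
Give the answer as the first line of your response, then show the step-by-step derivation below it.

3,4

step 1: discover 3; path=3; order=3
step 2: discover 1; path=3>1; order=3,1
step 3: discover 2; path=3>1>2; order=3,1,2
step 4: discover 4; path=3>4; order=3,1,2,4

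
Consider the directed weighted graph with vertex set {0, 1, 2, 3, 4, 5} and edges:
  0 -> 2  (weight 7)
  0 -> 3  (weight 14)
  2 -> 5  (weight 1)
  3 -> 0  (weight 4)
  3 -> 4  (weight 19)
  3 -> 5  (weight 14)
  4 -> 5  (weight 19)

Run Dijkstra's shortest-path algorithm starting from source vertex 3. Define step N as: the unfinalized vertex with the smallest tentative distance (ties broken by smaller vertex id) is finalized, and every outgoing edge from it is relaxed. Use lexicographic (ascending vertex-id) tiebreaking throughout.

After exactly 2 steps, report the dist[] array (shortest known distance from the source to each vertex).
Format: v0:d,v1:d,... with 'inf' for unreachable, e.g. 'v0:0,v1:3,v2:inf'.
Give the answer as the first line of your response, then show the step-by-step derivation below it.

v0:4,v1:inf,v2:11,v3:0,v4:19,v5:14

step 1: dist = v0:4,v1:inf,v2:inf,v3:0,v4:19,v5:14
step 2: dist = v0:4,v1:inf,v2:11,v3:0,v4:19,v5:14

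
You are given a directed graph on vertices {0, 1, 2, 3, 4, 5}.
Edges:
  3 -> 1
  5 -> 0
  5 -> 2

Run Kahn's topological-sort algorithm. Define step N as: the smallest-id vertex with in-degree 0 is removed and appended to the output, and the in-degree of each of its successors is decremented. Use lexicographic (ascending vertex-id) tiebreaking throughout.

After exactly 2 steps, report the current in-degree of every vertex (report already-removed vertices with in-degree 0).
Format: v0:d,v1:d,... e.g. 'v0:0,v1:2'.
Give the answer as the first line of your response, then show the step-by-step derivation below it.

v0:1,v1:0,v2:1,v3:0,v4:0,v5:0

step 1: output 3; order=[3]; indeg=(1,0,1,0,0,0)
step 2: output 1; order=[3,1]; indeg=(1,0,1,0,0,0)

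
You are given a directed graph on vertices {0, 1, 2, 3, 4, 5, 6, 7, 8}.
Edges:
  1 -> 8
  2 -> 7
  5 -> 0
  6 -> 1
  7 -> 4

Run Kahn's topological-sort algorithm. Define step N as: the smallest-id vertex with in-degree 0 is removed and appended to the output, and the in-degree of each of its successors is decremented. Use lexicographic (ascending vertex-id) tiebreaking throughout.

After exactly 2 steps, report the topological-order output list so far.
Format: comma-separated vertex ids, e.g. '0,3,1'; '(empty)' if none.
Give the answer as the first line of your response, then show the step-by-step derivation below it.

2,3

step 1: output 2; order=[2]; indeg=(1,1,0,0,1,0,0,0,1)
step 2: output 3; order=[2,3]; indeg=(1,1,0,0,1,0,0,0,1)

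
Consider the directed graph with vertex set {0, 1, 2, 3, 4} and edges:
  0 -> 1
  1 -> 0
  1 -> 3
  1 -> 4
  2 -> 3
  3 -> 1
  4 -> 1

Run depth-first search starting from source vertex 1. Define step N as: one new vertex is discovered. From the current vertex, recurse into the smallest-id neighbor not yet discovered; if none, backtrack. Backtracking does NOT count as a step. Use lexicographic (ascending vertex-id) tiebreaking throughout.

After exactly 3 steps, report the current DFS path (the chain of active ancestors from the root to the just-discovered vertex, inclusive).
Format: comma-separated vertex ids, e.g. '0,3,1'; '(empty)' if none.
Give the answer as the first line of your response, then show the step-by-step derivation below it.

1,3

step 1: discover 1; path=1; order=1
step 2: discover 0; path=1>0; order=1,0
step 3: discover 3; path=1>3; order=1,0,3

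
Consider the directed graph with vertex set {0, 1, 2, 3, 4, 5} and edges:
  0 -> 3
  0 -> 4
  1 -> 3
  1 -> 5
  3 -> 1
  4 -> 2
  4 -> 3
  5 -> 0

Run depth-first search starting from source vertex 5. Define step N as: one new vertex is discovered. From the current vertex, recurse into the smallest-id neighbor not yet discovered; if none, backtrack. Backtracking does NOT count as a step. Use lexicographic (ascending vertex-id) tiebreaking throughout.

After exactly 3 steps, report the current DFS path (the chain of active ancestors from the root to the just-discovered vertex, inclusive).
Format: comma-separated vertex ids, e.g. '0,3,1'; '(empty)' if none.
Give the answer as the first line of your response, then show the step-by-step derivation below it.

5,0,3

step 1: discover 5; path=5; order=5
step 2: discover 0; path=5>0; order=5,0
step 3: discover 3; path=5>0>3; order=5,0,3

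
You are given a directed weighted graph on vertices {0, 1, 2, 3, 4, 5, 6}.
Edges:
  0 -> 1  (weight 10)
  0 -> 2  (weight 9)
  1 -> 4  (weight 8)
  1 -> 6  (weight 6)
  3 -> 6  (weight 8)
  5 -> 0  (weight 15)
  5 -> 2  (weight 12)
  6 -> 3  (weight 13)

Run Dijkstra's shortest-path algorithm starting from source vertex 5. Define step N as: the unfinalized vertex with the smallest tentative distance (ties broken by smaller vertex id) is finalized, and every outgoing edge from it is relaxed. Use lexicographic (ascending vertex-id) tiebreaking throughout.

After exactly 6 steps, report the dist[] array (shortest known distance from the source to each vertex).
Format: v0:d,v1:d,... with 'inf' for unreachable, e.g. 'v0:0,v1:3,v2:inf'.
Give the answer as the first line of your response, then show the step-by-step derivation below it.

v0:15,v1:25,v2:12,v3:44,v4:33,v5:0,v6:31

step 1: dist = v0:15,v1:inf,v2:12,v3:inf,v4:inf,v5:0,v6:inf
step 2: dist = v0:15,v1:inf,v2:12,v3:inf,v4:inf,v5:0,v6:inf
step 3: dist = v0:15,v1:25,v2:12,v3:inf,v4:inf,v5:0,v6:inf
step 4: dist = v0:15,v1:25,v2:12,v3:inf,v4:33,v5:0,v6:31
step 5: dist = v0:15,v1:25,v2:12,v3:44,v4:33,v5:0,v6:31
step 6: dist = v0:15,v1:25,v2:12,v3:44,v4:33,v5:0,v6:31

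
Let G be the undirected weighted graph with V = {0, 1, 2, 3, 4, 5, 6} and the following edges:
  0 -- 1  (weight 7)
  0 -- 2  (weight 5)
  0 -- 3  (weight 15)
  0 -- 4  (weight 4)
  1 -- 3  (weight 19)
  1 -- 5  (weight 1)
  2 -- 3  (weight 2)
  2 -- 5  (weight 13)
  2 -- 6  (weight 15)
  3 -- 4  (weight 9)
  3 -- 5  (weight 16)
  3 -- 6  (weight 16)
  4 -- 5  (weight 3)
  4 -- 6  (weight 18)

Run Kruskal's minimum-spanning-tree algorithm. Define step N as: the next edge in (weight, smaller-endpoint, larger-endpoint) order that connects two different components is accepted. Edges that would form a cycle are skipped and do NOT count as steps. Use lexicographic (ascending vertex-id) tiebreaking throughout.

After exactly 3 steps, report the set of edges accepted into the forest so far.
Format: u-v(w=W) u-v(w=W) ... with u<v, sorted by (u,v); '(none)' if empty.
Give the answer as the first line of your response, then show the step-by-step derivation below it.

1-5(w=1) 2-3(w=2) 4-5(w=3)

step 1: add edge 1-5 (w=1); MST = {1-5(w=1)}
step 2: add edge 2-3 (w=2); MST = {1-5(w=1) 2-3(w=2)}
step 3: add edge 4-5 (w=3); MST = {1-5(w=1) 2-3(w=2) 4-5(w=3)}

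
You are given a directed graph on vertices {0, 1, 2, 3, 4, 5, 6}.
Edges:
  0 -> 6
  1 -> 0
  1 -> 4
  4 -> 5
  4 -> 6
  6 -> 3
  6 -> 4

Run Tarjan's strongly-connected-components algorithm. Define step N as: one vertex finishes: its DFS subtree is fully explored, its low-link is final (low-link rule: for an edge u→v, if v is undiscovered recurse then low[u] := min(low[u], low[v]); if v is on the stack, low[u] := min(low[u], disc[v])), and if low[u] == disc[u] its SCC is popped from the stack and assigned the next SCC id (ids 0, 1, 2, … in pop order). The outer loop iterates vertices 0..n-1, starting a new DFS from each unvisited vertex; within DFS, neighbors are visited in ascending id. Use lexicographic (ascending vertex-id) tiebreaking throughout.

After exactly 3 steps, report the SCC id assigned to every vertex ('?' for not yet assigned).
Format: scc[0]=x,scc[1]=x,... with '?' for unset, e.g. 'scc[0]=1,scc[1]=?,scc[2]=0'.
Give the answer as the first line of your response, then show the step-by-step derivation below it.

scc[0]=?,scc[1]=?,scc[2]=?,scc[3]=0,scc[4]=?,scc[5]=1,scc[6]=?

step 1: low=(low[0]=0,low[1]=?,low[2]=?,low[3]=2,low[4]=?,low[5]=?,low[6]=1); scc=(scc[0]=?,scc[1]=?,scc[2]=?,scc[3]=0,scc[4]=?,scc[5]=?,scc[6]=?)
step 2: low=(low[0]=0,low[1]=?,low[2]=?,low[3]=2,low[4]=3,low[5]=4,low[6]=1); scc=(scc[0]=?,scc[1]=?,scc[2]=?,scc[3]=0,scc[4]=?,scc[5]=1,scc[6]=?)
step 3: low=(low[0]=0,low[1]=?,low[2]=?,low[3]=2,low[4]=1,low[5]=4,low[6]=1); scc=(scc[0]=?,scc[1]=?,scc[2]=?,scc[3]=0,scc[4]=?,scc[5]=1,scc[6]=?)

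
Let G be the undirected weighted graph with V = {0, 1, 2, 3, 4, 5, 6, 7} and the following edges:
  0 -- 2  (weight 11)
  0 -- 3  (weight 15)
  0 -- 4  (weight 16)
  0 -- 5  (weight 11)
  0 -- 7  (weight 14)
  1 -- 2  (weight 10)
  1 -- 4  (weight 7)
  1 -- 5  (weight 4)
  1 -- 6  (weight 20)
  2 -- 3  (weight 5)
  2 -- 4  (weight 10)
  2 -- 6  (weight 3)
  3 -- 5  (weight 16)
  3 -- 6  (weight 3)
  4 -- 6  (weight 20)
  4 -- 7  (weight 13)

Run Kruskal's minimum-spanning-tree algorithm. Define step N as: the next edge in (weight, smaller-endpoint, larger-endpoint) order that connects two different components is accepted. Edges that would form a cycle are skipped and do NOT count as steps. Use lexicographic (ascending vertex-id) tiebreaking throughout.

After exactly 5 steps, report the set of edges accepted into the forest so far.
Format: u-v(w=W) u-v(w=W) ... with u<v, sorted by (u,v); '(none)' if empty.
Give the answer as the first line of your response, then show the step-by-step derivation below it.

1-2(w=10) 1-4(w=7) 1-5(w=4) 2-6(w=3) 3-6(w=3)

step 1: add edge 2-6 (w=3); MST = {2-6(w=3)}
step 2: add edge 3-6 (w=3); MST = {2-6(w=3) 3-6(w=3)}
step 3: add edge 1-5 (w=4); MST = {1-5(w=4) 2-6(w=3) 3-6(w=3)}
step 4: add edge 1-4 (w=7); MST = {1-4(w=7) 1-5(w=4) 2-6(w=3) 3-6(w=3)}
step 5: add edge 1-2 (w=10); MST = {1-2(w=10) 1-4(w=7) 1-5(w=4) 2-6(w=3) 3-6(w=3)}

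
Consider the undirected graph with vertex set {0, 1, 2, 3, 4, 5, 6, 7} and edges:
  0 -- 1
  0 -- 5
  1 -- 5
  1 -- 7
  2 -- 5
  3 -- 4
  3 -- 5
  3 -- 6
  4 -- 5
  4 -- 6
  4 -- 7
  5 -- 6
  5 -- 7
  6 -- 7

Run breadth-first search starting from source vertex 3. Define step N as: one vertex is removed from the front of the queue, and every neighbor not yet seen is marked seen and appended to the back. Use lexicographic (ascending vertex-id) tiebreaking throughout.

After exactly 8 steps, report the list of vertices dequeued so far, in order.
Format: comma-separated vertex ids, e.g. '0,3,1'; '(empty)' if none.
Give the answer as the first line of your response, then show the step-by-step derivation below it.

3,4,5,6,7,0,1,2

step 1: dequeue 3; queue=[4,5,6]; order=3
step 2: dequeue 4; queue=[5,6,7]; order=3,4
step 3: dequeue 5; queue=[6,7,0,1,2]; order=3,4,5
step 4: dequeue 6; queue=[7,0,1,2]; order=3,4,5,6
step 5: dequeue 7; queue=[0,1,2]; order=3,4,5,6,7
step 6: dequeue 0; queue=[1,2]; order=3,4,5,6,7,0
step 7: dequeue 1; queue=[2]; order=3,4,5,6,7,0,1
step 8: dequeue 2; queue=[(empty)]; order=3,4,5,6,7,0,1,2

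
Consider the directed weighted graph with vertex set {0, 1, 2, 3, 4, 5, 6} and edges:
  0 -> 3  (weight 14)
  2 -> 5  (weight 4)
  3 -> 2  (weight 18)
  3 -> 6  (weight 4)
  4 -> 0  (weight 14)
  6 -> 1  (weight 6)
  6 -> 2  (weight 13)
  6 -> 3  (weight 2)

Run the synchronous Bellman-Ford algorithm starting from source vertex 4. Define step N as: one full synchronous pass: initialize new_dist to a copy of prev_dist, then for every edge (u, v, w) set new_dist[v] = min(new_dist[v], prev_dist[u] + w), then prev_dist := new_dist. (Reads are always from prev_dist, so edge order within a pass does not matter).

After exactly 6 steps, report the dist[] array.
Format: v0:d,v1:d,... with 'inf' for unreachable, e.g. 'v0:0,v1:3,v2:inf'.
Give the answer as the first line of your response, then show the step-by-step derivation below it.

v0:14,v1:38,v2:45,v3:28,v4:0,v5:49,v6:32

step 1: dist = v0:14,v1:inf,v2:inf,v3:inf,v4:0,v5:inf,v6:inf
step 2: dist = v0:14,v1:inf,v2:inf,v3:28,v4:0,v5:inf,v6:inf
step 3: dist = v0:14,v1:inf,v2:46,v3:28,v4:0,v5:inf,v6:32
step 4: dist = v0:14,v1:38,v2:45,v3:28,v4:0,v5:50,v6:32
step 5: dist = v0:14,v1:38,v2:45,v3:28,v4:0,v5:49,v6:32
step 6: dist = v0:14,v1:38,v2:45,v3:28,v4:0,v5:49,v6:32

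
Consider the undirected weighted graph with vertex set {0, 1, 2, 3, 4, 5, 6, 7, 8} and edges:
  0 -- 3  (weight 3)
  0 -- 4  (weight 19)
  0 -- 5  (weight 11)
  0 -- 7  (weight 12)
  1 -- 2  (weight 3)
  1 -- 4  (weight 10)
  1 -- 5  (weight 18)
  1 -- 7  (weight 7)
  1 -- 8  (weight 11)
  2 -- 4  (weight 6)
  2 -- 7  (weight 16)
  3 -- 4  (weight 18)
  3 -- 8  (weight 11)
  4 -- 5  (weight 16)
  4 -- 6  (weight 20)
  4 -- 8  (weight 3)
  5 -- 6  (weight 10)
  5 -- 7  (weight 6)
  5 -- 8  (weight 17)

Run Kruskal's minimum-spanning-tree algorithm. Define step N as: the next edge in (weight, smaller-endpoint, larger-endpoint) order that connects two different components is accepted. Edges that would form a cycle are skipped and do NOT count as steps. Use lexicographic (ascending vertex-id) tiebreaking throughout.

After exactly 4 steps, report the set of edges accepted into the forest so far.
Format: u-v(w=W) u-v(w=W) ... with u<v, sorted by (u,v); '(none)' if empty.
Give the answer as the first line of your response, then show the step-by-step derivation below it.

0-3(w=3) 1-2(w=3) 2-4(w=6) 4-8(w=3)

step 1: add edge 0-3 (w=3); MST = {0-3(w=3)}
step 2: add edge 1-2 (w=3); MST = {0-3(w=3) 1-2(w=3)}
step 3: add edge 4-8 (w=3); MST = {0-3(w=3) 1-2(w=3) 4-8(w=3)}
step 4: add edge 2-4 (w=6); MST = {0-3(w=3) 1-2(w=3) 2-4(w=6) 4-8(w=3)}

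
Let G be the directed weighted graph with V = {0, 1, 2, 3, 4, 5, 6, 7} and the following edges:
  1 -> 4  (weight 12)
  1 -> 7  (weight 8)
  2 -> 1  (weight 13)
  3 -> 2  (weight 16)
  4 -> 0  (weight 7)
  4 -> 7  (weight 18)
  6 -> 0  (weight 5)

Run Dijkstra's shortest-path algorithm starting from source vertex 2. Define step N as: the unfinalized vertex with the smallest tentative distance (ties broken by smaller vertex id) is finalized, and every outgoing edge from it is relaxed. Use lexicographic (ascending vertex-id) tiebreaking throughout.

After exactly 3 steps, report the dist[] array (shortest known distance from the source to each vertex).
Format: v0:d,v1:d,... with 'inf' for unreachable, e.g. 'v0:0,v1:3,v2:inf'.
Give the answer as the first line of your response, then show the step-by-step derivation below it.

v0:inf,v1:13,v2:0,v3:inf,v4:25,v5:inf,v6:inf,v7:21

step 1: dist = v0:inf,v1:13,v2:0,v3:inf,v4:inf,v5:inf,v6:inf,v7:inf
step 2: dist = v0:inf,v1:13,v2:0,v3:inf,v4:25,v5:inf,v6:inf,v7:21
step 3: dist = v0:inf,v1:13,v2:0,v3:inf,v4:25,v5:inf,v6:inf,v7:21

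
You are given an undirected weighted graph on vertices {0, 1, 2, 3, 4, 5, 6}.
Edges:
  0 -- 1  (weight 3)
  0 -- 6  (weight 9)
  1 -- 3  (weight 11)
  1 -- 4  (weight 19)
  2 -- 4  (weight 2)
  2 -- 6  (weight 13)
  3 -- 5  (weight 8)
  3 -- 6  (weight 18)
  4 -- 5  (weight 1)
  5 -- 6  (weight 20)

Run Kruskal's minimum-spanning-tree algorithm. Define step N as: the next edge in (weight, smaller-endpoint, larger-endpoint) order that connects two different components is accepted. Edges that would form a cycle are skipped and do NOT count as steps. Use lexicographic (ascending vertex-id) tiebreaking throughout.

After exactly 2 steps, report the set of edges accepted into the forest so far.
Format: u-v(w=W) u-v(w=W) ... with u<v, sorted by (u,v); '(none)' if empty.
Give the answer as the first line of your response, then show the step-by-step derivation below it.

2-4(w=2) 4-5(w=1)

step 1: add edge 4-5 (w=1); MST = {4-5(w=1)}
step 2: add edge 2-4 (w=2); MST = {2-4(w=2) 4-5(w=1)}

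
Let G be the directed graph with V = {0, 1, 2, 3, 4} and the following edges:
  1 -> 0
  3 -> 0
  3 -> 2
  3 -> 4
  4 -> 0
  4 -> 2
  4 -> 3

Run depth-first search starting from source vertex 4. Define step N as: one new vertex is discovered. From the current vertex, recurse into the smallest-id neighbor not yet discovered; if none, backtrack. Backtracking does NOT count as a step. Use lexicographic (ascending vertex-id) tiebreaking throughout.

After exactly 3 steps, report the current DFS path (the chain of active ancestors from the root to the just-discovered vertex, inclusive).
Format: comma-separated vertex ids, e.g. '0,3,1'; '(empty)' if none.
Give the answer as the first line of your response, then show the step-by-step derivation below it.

4,2

step 1: discover 4; path=4; order=4
step 2: discover 0; path=4>0; order=4,0
step 3: discover 2; path=4>2; order=4,0,2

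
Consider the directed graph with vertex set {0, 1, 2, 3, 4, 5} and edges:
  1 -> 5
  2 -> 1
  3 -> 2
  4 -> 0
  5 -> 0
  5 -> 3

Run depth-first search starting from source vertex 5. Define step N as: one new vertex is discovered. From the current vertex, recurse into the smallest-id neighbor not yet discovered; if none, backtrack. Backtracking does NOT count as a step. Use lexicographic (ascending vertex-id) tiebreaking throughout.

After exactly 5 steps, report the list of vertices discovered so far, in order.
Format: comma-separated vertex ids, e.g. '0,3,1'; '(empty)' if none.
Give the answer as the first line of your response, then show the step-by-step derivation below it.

5,0,3,2,1

step 1: discover 5; path=5; order=5
step 2: discover 0; path=5>0; order=5,0
step 3: discover 3; path=5>3; order=5,0,3
step 4: discover 2; path=5>3>2; order=5,0,3,2
step 5: discover 1; path=5>3>2>1; order=5,0,3,2,1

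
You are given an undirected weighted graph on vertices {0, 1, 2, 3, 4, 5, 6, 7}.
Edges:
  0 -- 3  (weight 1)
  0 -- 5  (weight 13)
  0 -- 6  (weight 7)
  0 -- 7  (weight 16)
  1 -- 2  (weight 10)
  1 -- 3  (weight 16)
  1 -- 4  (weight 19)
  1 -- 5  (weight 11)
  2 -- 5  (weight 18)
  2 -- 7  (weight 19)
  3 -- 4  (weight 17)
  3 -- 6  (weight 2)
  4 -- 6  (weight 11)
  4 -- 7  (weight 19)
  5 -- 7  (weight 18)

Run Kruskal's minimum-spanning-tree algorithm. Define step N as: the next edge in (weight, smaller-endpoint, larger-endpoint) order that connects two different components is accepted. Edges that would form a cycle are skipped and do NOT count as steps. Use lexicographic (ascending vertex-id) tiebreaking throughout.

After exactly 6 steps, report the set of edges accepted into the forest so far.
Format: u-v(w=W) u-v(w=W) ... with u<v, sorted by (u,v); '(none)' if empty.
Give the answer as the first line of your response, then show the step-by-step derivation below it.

0-3(w=1) 0-5(w=13) 1-2(w=10) 1-5(w=11) 3-6(w=2) 4-6(w=11)

step 1: add edge 0-3 (w=1); MST = {0-3(w=1)}
step 2: add edge 3-6 (w=2); MST = {0-3(w=1) 3-6(w=2)}
step 3: add edge 1-2 (w=10); MST = {0-3(w=1) 1-2(w=10) 3-6(w=2)}
step 4: add edge 1-5 (w=11); MST = {0-3(w=1) 1-2(w=10) 1-5(w=11) 3-6(w=2)}
step 5: add edge 4-6 (w=11); MST = {0-3(w=1) 1-2(w=10) 1-5(w=11) 3-6(w=2) 4-6(w=11)}
step 6: add edge 0-5 (w=13); MST = {0-3(w=1) 0-5(w=13) 1-2(w=10) 1-5(w=11) 3-6(w=2) 4-6(w=11)}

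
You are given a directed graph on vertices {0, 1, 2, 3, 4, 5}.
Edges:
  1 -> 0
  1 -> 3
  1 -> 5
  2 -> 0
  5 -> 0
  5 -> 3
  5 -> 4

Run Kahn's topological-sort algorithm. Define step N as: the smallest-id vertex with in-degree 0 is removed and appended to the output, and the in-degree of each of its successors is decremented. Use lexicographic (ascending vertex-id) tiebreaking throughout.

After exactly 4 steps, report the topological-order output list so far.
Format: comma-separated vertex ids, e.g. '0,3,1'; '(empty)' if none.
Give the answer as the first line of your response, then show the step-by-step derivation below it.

1,2,5,0

step 1: output 1; order=[1]; indeg=(2,0,0,1,1,0)
step 2: output 2; order=[1,2]; indeg=(1,0,0,1,1,0)
step 3: output 5; order=[1,2,5]; indeg=(0,0,0,0,0,0)
step 4: output 0; order=[1,2,5,0]; indeg=(0,0,0,0,0,0)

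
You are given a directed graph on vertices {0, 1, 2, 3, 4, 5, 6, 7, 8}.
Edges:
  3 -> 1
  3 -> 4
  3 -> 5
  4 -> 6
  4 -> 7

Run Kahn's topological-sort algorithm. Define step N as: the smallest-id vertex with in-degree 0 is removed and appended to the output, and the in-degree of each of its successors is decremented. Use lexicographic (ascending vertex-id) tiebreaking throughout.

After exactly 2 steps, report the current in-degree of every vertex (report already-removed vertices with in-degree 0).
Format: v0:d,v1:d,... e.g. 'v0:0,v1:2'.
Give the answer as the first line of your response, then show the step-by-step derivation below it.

v0:0,v1:1,v2:0,v3:0,v4:1,v5:1,v6:1,v7:1,v8:0

step 1: output 0; order=[0]; indeg=(0,1,0,0,1,1,1,1,0)
step 2: output 2; order=[0,2]; indeg=(0,1,0,0,1,1,1,1,0)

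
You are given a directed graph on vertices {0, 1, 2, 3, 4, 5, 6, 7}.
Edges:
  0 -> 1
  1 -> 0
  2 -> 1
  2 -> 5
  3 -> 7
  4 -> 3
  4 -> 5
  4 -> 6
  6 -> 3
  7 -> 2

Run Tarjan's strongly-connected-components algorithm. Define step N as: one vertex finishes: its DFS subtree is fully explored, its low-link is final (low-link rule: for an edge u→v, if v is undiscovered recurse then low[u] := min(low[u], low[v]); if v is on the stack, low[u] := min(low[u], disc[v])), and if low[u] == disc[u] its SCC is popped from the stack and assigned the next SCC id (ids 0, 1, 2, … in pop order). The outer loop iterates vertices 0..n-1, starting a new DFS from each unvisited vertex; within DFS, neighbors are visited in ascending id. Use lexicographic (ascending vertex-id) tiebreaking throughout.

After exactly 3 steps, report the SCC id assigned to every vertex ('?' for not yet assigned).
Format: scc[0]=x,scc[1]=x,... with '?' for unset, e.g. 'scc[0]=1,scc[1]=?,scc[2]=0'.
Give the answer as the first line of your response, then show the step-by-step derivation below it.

scc[0]=0,scc[1]=0,scc[2]=?,scc[3]=?,scc[4]=?,scc[5]=1,scc[6]=?,scc[7]=?

step 1: low=(low[0]=0,low[1]=0,low[2]=?,low[3]=?,low[4]=?,low[5]=?,low[6]=?,low[7]=?); scc=(scc[0]=?,scc[1]=?,scc[2]=?,scc[3]=?,scc[4]=?,scc[5]=?,scc[6]=?,scc[7]=?)
step 2: low=(low[0]=0,low[1]=0,low[2]=?,low[3]=?,low[4]=?,low[5]=?,low[6]=?,low[7]=?); scc=(scc[0]=0,scc[1]=0,scc[2]=?,scc[3]=?,scc[4]=?,scc[5]=?,scc[6]=?,scc[7]=?)
step 3: low=(low[0]=0,low[1]=0,low[2]=2,low[3]=?,low[4]=?,low[5]=3,low[6]=?,low[7]=?); scc=(scc[0]=0,scc[1]=0,scc[2]=?,scc[3]=?,scc[4]=?,scc[5]=1,scc[6]=?,scc[7]=?)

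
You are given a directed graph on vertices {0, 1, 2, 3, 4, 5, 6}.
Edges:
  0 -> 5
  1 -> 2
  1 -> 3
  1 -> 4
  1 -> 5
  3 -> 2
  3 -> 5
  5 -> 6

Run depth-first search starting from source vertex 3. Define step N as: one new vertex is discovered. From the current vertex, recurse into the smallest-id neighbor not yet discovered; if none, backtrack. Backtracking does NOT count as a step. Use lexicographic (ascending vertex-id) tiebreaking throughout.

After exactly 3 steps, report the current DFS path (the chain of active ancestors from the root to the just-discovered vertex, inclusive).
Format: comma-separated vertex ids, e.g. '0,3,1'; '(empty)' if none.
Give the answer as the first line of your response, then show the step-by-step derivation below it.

3,5

step 1: discover 3; path=3; order=3
step 2: discover 2; path=3>2; order=3,2
step 3: discover 5; path=3>5; order=3,2,5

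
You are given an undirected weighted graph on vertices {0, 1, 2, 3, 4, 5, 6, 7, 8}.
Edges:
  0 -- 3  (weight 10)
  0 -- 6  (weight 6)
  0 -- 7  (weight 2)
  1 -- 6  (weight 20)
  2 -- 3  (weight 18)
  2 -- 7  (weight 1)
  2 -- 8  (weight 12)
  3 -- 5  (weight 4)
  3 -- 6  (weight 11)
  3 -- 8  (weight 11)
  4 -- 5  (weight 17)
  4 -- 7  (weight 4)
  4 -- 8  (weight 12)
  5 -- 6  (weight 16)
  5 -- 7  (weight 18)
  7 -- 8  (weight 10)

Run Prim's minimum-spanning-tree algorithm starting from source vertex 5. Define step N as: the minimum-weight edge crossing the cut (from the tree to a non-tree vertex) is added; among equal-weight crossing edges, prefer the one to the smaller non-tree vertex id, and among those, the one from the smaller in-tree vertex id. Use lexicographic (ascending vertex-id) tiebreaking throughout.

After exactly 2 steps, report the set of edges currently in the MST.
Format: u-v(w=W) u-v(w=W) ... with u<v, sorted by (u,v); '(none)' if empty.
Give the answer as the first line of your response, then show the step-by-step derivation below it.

0-3(w=10) 3-5(w=4)

step 1: add edge 3-5 (w=4); MST = {3-5(w=4)}
step 2: add edge 0-3 (w=10); MST = {0-3(w=10) 3-5(w=4)}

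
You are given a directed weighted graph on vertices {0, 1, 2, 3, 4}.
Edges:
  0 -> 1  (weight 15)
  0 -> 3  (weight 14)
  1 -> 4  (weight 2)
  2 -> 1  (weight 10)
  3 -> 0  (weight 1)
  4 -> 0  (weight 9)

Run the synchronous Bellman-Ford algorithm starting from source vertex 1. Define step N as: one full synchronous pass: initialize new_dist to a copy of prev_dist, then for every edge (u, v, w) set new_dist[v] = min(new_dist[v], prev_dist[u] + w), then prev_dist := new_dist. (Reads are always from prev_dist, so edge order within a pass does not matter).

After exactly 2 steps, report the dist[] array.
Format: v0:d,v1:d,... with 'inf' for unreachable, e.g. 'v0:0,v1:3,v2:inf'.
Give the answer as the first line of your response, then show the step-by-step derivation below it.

v0:11,v1:0,v2:inf,v3:inf,v4:2

step 1: dist = v0:inf,v1:0,v2:inf,v3:inf,v4:2
step 2: dist = v0:11,v1:0,v2:inf,v3:inf,v4:2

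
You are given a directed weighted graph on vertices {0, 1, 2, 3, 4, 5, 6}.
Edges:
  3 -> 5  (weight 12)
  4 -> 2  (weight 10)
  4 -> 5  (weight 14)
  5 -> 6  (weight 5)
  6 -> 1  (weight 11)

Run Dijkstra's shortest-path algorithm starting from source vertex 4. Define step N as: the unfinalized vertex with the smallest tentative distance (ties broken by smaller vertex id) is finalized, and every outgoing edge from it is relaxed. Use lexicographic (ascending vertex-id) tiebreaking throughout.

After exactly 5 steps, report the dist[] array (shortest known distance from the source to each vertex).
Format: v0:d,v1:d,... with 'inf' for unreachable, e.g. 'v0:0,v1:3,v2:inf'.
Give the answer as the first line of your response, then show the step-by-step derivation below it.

v0:inf,v1:30,v2:10,v3:inf,v4:0,v5:14,v6:19

step 1: dist = v0:inf,v1:inf,v2:10,v3:inf,v4:0,v5:14,v6:inf
step 2: dist = v0:inf,v1:inf,v2:10,v3:inf,v4:0,v5:14,v6:inf
step 3: dist = v0:inf,v1:inf,v2:10,v3:inf,v4:0,v5:14,v6:19
step 4: dist = v0:inf,v1:30,v2:10,v3:inf,v4:0,v5:14,v6:19
step 5: dist = v0:inf,v1:30,v2:10,v3:inf,v4:0,v5:14,v6:19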